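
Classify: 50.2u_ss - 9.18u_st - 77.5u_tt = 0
Hyperbolic (discriminant = 15646.2724).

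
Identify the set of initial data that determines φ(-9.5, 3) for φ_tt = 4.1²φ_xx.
Domain of dependence: [-21.8, 2.8]. Signals travel at speed 4.1, so data within |x - -9.5| ≤ 4.1·3 = 12.3 can reach the point.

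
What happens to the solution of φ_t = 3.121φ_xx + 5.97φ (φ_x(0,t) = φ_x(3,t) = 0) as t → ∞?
φ grows unboundedly. With Neumann BCs the constant mode has diffusion eigenvalue 0, so any r > 0 makes it grow like e^(5.97t); solution grows exponentially.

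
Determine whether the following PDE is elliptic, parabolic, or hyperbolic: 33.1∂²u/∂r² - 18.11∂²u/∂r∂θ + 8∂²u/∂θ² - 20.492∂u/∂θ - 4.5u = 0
Coefficients: A = 33.1, B = -18.11, C = 8. B² - 4AC = -731.2279, which is negative, so the equation is elliptic.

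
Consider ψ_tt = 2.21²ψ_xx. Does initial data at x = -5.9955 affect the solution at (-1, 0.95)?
No. The domain of dependence is [-3.0995, 1.0995], and -5.9955 is outside this interval.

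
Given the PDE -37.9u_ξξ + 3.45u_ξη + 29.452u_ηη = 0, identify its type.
The second-order coefficients are A = -37.9, B = 3.45, C = 29.452. Since B² - 4AC = 4476.8257 > 0, this is a hyperbolic PDE.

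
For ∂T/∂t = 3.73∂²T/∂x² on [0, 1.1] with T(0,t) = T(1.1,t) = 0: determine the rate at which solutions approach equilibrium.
Eigenvalues: λₙ = 3.73n²π²/1.1².
First three modes:
  n=1: λ₁ = 3.73π²/1.1² ≈ 30.424
  n=2: λ₂ = 14.92π²/1.1² ≈ 121.698 (4× faster decay)
  n=3: λ₃ = 33.57π²/1.1² ≈ 273.82 (9× faster decay)
As t → ∞, higher modes decay exponentially faster. The n=1 mode dominates: T ~ c₁ sin(πx/1.1) e^{-λ₁t}.
Decay rate: λ₁ = 3.73π²/1.1² ≈ 30.424.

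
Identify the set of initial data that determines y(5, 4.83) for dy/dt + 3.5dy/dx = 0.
A single point: x = -11.905. The characteristic through (5, 4.83) is x - 3.5t = const, so x = 5 - 3.5·4.83 = -11.905.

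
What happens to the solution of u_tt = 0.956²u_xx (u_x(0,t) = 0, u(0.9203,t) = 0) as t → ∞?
u oscillates (no decay). Energy is conserved; the solution oscillates indefinitely as standing waves.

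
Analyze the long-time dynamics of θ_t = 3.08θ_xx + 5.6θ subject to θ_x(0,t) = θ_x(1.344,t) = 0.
Long-time behavior: θ grows unboundedly. With Neumann BCs the constant mode has diffusion eigenvalue 0, so any r > 0 makes it grow like e^(5.6t); solution grows exponentially.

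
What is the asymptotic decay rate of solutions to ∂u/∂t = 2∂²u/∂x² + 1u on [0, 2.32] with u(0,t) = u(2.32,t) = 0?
Eigenvalues: λₙ = 2n²π²/2.32² - 1.
First three modes:
  n=1: λ₁ = 2π²/2.32² - 1 ≈ 2.667
  n=2: λ₂ = 8π²/2.32² - 1 ≈ 13.669
  n=3: λ₃ = 18π²/2.32² - 1 ≈ 32.006
Since 2π²/2.32² ≈ 3.667 > 1, all λₙ > 0.
The n=1 mode decays slowest → dominates as t → ∞.
Asymptotic: u ~ c₁ sin(πx/2.32) e^{-λ₁t} with decay rate λ₁ ≈ 2.667.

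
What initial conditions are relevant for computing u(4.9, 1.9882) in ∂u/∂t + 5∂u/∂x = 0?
A single point: x = -5.041. The characteristic through (4.9, 1.9882) is x - 5t = const, so x = 4.9 - 5·1.9882 = -5.041.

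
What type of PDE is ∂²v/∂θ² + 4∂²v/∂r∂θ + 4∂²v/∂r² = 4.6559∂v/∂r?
Rewriting in standard form: 4∂²v/∂r² + 4∂²v/∂r∂θ + ∂²v/∂θ² - 4.6559∂v/∂r = 0. With A = 4, B = 4, C = 1, the discriminant is 0. This is a parabolic PDE.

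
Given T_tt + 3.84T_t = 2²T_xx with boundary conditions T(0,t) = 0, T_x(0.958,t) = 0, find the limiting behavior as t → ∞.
T → 0. Damping (γ=3.84) dissipates energy; oscillations decay exponentially.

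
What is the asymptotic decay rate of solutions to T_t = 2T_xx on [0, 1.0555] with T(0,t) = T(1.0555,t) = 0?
Eigenvalues: λₙ = 2n²π²/1.0555².
First three modes:
  n=1: λ₁ = 2π²/1.0555² ≈ 17.718
  n=2: λ₂ = 8π²/1.0555² ≈ 70.872 (4× faster decay)
  n=3: λ₃ = 18π²/1.0555² ≈ 159.461 (9× faster decay)
As t → ∞, higher modes decay exponentially faster. The n=1 mode dominates: T ~ c₁ sin(πx/1.0555) e^{-λ₁t}.
Decay rate: λ₁ = 2π²/1.0555² ≈ 17.718.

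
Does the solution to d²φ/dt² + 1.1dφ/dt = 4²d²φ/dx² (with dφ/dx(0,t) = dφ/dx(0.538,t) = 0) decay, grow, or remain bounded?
φ → constant (steady state). Damping (γ=1.1) dissipates the nonconstant modes; with Neumann BCs the spatial average obeys M''+γM'=0 and tends to a finite limit.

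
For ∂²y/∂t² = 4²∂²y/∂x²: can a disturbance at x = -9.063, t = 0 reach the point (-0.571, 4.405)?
Yes. The domain of dependence is [-18.191, 17.049], and -9.063 ∈ [-18.191, 17.049].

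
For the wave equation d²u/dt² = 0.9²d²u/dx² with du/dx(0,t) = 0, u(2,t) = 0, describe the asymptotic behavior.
u oscillates (no decay). Energy is conserved; the solution oscillates indefinitely as standing waves.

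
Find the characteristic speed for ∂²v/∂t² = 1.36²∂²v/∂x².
Speed = 1.36. Information travels along characteristics x = x₀ ± 1.36t.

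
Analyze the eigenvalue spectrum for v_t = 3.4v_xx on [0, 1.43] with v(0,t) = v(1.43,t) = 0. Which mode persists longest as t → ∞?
Eigenvalues: λₙ = 3.4n²π²/1.43².
First three modes:
  n=1: λ₁ = 3.4π²/1.43² ≈ 16.41
  n=2: λ₂ = 13.6π²/1.43² ≈ 65.64 (4× faster decay)
  n=3: λ₃ = 30.6π²/1.43² ≈ 147.689 (9× faster decay)
As t → ∞, higher modes decay exponentially faster. The n=1 mode dominates: v ~ c₁ sin(πx/1.43) e^{-λ₁t}.
Decay rate: λ₁ = 3.4π²/1.43² ≈ 16.41.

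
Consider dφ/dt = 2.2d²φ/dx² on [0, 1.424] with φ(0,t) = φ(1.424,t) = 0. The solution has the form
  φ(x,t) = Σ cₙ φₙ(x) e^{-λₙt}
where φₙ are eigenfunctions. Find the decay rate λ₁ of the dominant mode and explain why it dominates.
Eigenvalues: λₙ = 2.2n²π²/1.424².
First three modes:
  n=1: λ₁ = 2.2π²/1.424² ≈ 10.708
  n=2: λ₂ = 8.8π²/1.424² ≈ 42.831 (4× faster decay)
  n=3: λ₃ = 19.8π²/1.424² ≈ 96.371 (9× faster decay)
As t → ∞, higher modes decay exponentially faster. The n=1 mode dominates: φ ~ c₁ sin(πx/1.424) e^{-λ₁t}.
Decay rate: λ₁ = 2.2π²/1.424² ≈ 10.708.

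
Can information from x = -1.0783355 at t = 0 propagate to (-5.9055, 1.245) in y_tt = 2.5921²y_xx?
No. The domain of dependence is [-9.1326645, -2.6783355], and -1.0783355 is outside this interval.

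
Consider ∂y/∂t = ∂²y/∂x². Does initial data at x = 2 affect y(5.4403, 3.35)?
Yes, for any finite x. The heat equation has infinite propagation speed, so all initial data affects all points at any t > 0.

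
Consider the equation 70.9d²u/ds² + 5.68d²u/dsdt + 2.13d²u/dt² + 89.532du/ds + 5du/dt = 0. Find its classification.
Elliptic. (A = 70.9, B = 5.68, C = 2.13 gives B² - 4AC = -571.8056.)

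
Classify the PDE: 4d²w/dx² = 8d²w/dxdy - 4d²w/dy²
Rewriting in standard form: 4d²w/dx² - 8d²w/dxdy + 4d²w/dy² = 0. A = 4, B = -8, C = 4. Discriminant B² - 4AC = 0. Since 0 = 0, parabolic.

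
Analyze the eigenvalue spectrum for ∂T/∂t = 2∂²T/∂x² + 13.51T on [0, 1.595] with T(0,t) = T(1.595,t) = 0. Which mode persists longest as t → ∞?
Eigenvalues: λₙ = 2n²π²/1.595² - 13.51.
First three modes:
  n=1: λ₁ = 2π²/1.595² - 13.51 ≈ -5.751
  n=2: λ₂ = 8π²/1.595² - 13.51 ≈ 17.526
  n=3: λ₃ = 18π²/1.595² - 13.51 ≈ 56.321
Since 2π²/1.595² ≈ 7.759 < 13.51, λ₁ < 0.
The n=1 mode grows fastest (−λₙ is largest for n=1) → dominates.
Asymptotic: T ~ c₁ sin(πx/1.595) e^{5.751t} (exponential growth at rate −λ₁ ≈ 5.751).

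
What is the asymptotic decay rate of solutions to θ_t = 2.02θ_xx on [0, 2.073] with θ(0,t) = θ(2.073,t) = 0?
Eigenvalues: λₙ = 2.02n²π²/2.073².
First three modes:
  n=1: λ₁ = 2.02π²/2.073² ≈ 4.639
  n=2: λ₂ = 8.08π²/2.073² ≈ 18.557 (4× faster decay)
  n=3: λ₃ = 18.18π²/2.073² ≈ 41.754 (9× faster decay)
As t → ∞, higher modes decay exponentially faster. The n=1 mode dominates: θ ~ c₁ sin(πx/2.073) e^{-λ₁t}.
Decay rate: λ₁ = 2.02π²/2.073² ≈ 4.639.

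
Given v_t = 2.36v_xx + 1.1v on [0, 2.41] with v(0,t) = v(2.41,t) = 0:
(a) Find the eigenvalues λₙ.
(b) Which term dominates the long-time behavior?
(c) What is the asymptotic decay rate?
Eigenvalues: λₙ = 2.36n²π²/2.41² - 1.1.
First three modes:
  n=1: λ₁ = 2.36π²/2.41² - 1.1 ≈ 2.91
  n=2: λ₂ = 9.44π²/2.41² - 1.1 ≈ 14.941
  n=3: λ₃ = 21.24π²/2.41² - 1.1 ≈ 34.993
Since 2.36π²/2.41² ≈ 4.01 > 1.1, all λₙ > 0.
The n=1 mode decays slowest → dominates as t → ∞.
Asymptotic: v ~ c₁ sin(πx/2.41) e^{-λ₁t} with decay rate λ₁ ≈ 2.91.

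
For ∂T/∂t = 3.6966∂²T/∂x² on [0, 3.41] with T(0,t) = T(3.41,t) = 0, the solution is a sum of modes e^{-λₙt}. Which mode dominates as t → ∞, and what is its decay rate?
Eigenvalues: λₙ = 3.6966n²π²/3.41².
First three modes:
  n=1: λ₁ = 3.6966π²/3.41² ≈ 3.138
  n=2: λ₂ = 14.7864π²/3.41² ≈ 12.55 (4× faster decay)
  n=3: λ₃ = 33.2694π²/3.41² ≈ 28.238 (9× faster decay)
As t → ∞, higher modes decay exponentially faster. The n=1 mode dominates: T ~ c₁ sin(πx/3.41) e^{-λ₁t}.
Decay rate: λ₁ = 3.6966π²/3.41² ≈ 3.138.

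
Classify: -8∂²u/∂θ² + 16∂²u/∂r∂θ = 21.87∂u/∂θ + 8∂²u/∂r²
Rewriting in standard form: -8∂²u/∂r² + 16∂²u/∂r∂θ - 8∂²u/∂θ² - 21.87∂u/∂θ = 0. Parabolic (discriminant = 0).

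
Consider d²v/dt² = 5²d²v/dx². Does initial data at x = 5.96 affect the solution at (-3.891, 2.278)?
Yes. The domain of dependence is [-15.281, 7.499], and 5.96 ∈ [-15.281, 7.499].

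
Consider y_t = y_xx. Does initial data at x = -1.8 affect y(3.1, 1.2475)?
Yes, for any finite x. The heat equation has infinite propagation speed, so all initial data affects all points at any t > 0.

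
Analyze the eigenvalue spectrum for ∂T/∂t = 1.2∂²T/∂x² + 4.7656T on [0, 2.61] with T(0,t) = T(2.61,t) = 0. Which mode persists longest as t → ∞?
Eigenvalues: λₙ = 1.2n²π²/2.61² - 4.7656.
First three modes:
  n=1: λ₁ = 1.2π²/2.61² - 4.7656 ≈ -3.027
  n=2: λ₂ = 4.8π²/2.61² - 4.7656 ≈ 2.189
  n=3: λ₃ = 10.8π²/2.61² - 4.7656 ≈ 10.882
Since 1.2π²/2.61² ≈ 1.739 < 4.7656, λ₁ < 0.
The n=1 mode grows fastest (−λₙ is largest for n=1) → dominates.
Asymptotic: T ~ c₁ sin(πx/2.61) e^{3.027t} (exponential growth at rate −λ₁ ≈ 3.027).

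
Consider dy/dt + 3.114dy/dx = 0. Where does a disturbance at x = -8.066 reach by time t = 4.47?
At x = 5.85358. The characteristic carries data from (-8.066, 0) to (5.85358, 4.47).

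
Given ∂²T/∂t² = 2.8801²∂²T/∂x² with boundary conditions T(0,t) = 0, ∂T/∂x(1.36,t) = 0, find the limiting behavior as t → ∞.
T oscillates (no decay). Energy is conserved; the solution oscillates indefinitely as standing waves.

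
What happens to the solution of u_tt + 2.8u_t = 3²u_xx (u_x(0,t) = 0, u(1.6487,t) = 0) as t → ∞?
u → 0. Damping (γ=2.8) dissipates energy; oscillations decay exponentially.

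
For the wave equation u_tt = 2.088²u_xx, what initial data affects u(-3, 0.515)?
Domain of dependence: [-4.07532, -1.92468]. Signals travel at speed 2.088, so data within |x - -3| ≤ 2.088·0.515 = 1.07532 can reach the point.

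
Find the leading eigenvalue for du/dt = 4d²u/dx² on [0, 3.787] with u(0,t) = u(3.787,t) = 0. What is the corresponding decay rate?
Eigenvalues: λₙ = 4n²π²/3.787².
First three modes:
  n=1: λ₁ = 4π²/3.787² ≈ 2.753
  n=2: λ₂ = 16π²/3.787² ≈ 11.011 (4× faster decay)
  n=3: λ₃ = 36π²/3.787² ≈ 24.775 (9× faster decay)
As t → ∞, higher modes decay exponentially faster. The n=1 mode dominates: u ~ c₁ sin(πx/3.787) e^{-λ₁t}.
Decay rate: λ₁ = 4π²/3.787² ≈ 2.753.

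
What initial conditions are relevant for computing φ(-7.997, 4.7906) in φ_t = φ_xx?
The entire real line. The heat equation has infinite propagation speed: any initial disturbance instantly affects all points (though exponentially small far away).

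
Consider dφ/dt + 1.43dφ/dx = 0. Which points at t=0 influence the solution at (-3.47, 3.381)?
A single point: x = -8.30483. The characteristic through (-3.47, 3.381) is x - 1.43t = const, so x = -3.47 - 1.43·3.381 = -8.30483.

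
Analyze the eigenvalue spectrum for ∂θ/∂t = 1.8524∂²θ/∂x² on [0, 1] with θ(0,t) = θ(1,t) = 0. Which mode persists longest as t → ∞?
Eigenvalues: λₙ = 1.8524n²π².
First three modes:
  n=1: λ₁ = 1.8524π² ≈ 18.282
  n=2: λ₂ = 7.4096π² ≈ 73.13 (4× faster decay)
  n=3: λ₃ = 16.6716π² ≈ 164.542 (9× faster decay)
As t → ∞, higher modes decay exponentially faster. The n=1 mode dominates: θ ~ c₁ sin(πx) e^{-λ₁t}.
Decay rate: λ₁ = 1.8524π² ≈ 18.282.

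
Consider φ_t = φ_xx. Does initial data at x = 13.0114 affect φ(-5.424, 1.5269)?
Yes, for any finite x. The heat equation has infinite propagation speed, so all initial data affects all points at any t > 0.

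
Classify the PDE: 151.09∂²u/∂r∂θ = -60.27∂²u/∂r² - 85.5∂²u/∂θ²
Rewriting in standard form: 60.27∂²u/∂r² + 151.09∂²u/∂r∂θ + 85.5∂²u/∂θ² = 0. A = 60.27, B = 151.09, C = 85.5. Discriminant B² - 4AC = 2215.8481. Since 2215.8481 > 0, hyperbolic.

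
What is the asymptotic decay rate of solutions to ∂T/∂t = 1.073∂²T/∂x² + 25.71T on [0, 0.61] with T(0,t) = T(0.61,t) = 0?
Eigenvalues: λₙ = 1.073n²π²/0.61² - 25.71.
First three modes:
  n=1: λ₁ = 1.073π²/0.61² - 25.71 ≈ 2.75
  n=2: λ₂ = 4.292π²/0.61² - 25.71 ≈ 88.131
  n=3: λ₃ = 9.657π²/0.61² - 25.71 ≈ 230.433
Since 1.073π²/0.61² ≈ 28.46 > 25.71, all λₙ > 0.
The n=1 mode decays slowest → dominates as t → ∞.
Asymptotic: T ~ c₁ sin(πx/0.61) e^{-λ₁t} with decay rate λ₁ ≈ 2.75.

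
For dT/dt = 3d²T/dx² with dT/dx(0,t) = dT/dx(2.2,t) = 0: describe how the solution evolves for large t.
T → constant (steady state). Heat is conserved (no flux at boundaries); solution approaches the spatial average.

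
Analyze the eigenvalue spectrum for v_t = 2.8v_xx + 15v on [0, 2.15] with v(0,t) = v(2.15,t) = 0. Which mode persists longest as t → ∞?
Eigenvalues: λₙ = 2.8n²π²/2.15² - 15.
First three modes:
  n=1: λ₁ = 2.8π²/2.15² - 15 ≈ -9.022
  n=2: λ₂ = 11.2π²/2.15² - 15 ≈ 8.913
  n=3: λ₃ = 25.2π²/2.15² - 15 ≈ 38.805
Since 2.8π²/2.15² ≈ 5.978 < 15, λ₁ < 0.
The n=1 mode grows fastest (−λₙ is largest for n=1) → dominates.
Asymptotic: v ~ c₁ sin(πx/2.15) e^{9.022t} (exponential growth at rate −λ₁ ≈ 9.022).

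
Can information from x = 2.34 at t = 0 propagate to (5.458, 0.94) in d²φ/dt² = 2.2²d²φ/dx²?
No. The domain of dependence is [3.39, 7.526], and 2.34 is outside this interval.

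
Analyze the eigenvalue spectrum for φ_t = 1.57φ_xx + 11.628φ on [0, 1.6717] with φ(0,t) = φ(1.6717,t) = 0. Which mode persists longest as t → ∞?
Eigenvalues: λₙ = 1.57n²π²/1.6717² - 11.628.
First three modes:
  n=1: λ₁ = 1.57π²/1.6717² - 11.628 ≈ -6.083
  n=2: λ₂ = 6.28π²/1.6717² - 11.628 ≈ 10.551
  n=3: λ₃ = 14.13π²/1.6717² - 11.628 ≈ 38.275
Since 1.57π²/1.6717² ≈ 5.545 < 11.628, λ₁ < 0.
The n=1 mode grows fastest (−λₙ is largest for n=1) → dominates.
Asymptotic: φ ~ c₁ sin(πx/1.6717) e^{6.083t} (exponential growth at rate −λ₁ ≈ 6.083).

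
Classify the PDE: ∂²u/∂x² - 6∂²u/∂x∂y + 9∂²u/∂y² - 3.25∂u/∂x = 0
A = 1, B = -6, C = 9. Discriminant B² - 4AC = 0. Since 0 = 0, parabolic.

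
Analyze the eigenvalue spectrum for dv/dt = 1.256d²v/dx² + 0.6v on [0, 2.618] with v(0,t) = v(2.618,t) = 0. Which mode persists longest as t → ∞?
Eigenvalues: λₙ = 1.256n²π²/2.618² - 0.6.
First three modes:
  n=1: λ₁ = 1.256π²/2.618² - 0.6 ≈ 1.209
  n=2: λ₂ = 5.024π²/2.618² - 0.6 ≈ 6.635
  n=3: λ₃ = 11.304π²/2.618² - 0.6 ≈ 15.678
Since 1.256π²/2.618² ≈ 1.809 > 0.6, all λₙ > 0.
The n=1 mode decays slowest → dominates as t → ∞.
Asymptotic: v ~ c₁ sin(πx/2.618) e^{-λ₁t} with decay rate λ₁ ≈ 1.209.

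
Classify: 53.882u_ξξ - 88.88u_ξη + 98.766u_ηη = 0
Elliptic (discriminant = -13387.184048).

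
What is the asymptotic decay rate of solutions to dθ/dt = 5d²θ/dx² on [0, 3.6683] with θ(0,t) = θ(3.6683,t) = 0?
Eigenvalues: λₙ = 5n²π²/3.6683².
First three modes:
  n=1: λ₁ = 5π²/3.6683² ≈ 3.667
  n=2: λ₂ = 20π²/3.6683² ≈ 14.669 (4× faster decay)
  n=3: λ₃ = 45π²/3.6683² ≈ 33.005 (9× faster decay)
As t → ∞, higher modes decay exponentially faster. The n=1 mode dominates: θ ~ c₁ sin(πx/3.6683) e^{-λ₁t}.
Decay rate: λ₁ = 5π²/3.6683² ≈ 3.667.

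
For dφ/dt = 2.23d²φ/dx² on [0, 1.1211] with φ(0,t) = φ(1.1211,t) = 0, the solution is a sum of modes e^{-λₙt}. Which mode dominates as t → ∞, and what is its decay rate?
Eigenvalues: λₙ = 2.23n²π²/1.1211².
First three modes:
  n=1: λ₁ = 2.23π²/1.1211² ≈ 17.511
  n=2: λ₂ = 8.92π²/1.1211² ≈ 70.045 (4× faster decay)
  n=3: λ₃ = 20.07π²/1.1211² ≈ 157.601 (9× faster decay)
As t → ∞, higher modes decay exponentially faster. The n=1 mode dominates: φ ~ c₁ sin(πx/1.1211) e^{-λ₁t}.
Decay rate: λ₁ = 2.23π²/1.1211² ≈ 17.511.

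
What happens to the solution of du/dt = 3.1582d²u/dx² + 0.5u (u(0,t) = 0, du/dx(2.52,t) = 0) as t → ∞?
u → 0. Diffusion dominates reaction (r=0.5 < κπ²/(4L²)≈1.23); solution decays.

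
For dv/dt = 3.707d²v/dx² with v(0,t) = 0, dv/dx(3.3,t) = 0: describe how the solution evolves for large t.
v → 0. Heat escapes through the Dirichlet boundary.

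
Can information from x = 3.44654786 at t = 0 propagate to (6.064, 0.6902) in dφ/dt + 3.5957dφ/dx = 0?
No. Only data at x = 3.58224786 affects (6.064, 0.6902). Advection has one-way propagation along characteristics.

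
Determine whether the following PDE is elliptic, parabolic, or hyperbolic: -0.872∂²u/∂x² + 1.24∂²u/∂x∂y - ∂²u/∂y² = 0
Coefficients: A = -0.872, B = 1.24, C = -1. B² - 4AC = -1.9504, which is negative, so the equation is elliptic.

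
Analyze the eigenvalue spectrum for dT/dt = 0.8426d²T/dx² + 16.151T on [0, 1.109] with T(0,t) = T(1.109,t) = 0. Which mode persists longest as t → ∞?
Eigenvalues: λₙ = 0.8426n²π²/1.109² - 16.151.
First three modes:
  n=1: λ₁ = 0.8426π²/1.109² - 16.151 ≈ -9.389
  n=2: λ₂ = 3.3704π²/1.109² - 16.151 ≈ 10.896
  n=3: λ₃ = 7.5834π²/1.109² - 16.151 ≈ 44.705
Since 0.8426π²/1.109² ≈ 6.762 < 16.151, λ₁ < 0.
The n=1 mode grows fastest (−λₙ is largest for n=1) → dominates.
Asymptotic: T ~ c₁ sin(πx/1.109) e^{9.389t} (exponential growth at rate −λ₁ ≈ 9.389).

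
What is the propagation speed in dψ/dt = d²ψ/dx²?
Infinite. The heat equation is parabolic, not hyperbolic, so disturbances propagate instantly.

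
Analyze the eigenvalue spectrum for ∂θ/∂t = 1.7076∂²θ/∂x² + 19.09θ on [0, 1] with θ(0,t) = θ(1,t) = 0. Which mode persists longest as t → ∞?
Eigenvalues: λₙ = 1.7076n²π²/1² - 19.09.
First three modes:
  n=1: λ₁ = 1.7076π² - 19.09 ≈ -2.237
  n=2: λ₂ = 6.8304π² - 19.09 ≈ 48.323
  n=3: λ₃ = 15.3684π² - 19.09 ≈ 132.59
Since 1.7076π² ≈ 16.853 < 19.09, λ₁ < 0.
The n=1 mode grows fastest (−λₙ is largest for n=1) → dominates.
Asymptotic: θ ~ c₁ sin(πx/1) e^{2.237t} (exponential growth at rate −λ₁ ≈ 2.237).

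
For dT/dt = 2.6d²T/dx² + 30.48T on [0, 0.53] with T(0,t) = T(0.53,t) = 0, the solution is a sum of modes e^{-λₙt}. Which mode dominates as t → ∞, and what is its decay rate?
Eigenvalues: λₙ = 2.6n²π²/0.53² - 30.48.
First three modes:
  n=1: λ₁ = 2.6π²/0.53² - 30.48 ≈ 60.873
  n=2: λ₂ = 10.4π²/0.53² - 30.48 ≈ 334.931
  n=3: λ₃ = 23.4π²/0.53² - 30.48 ≈ 791.694
Since 2.6π²/0.53² ≈ 91.353 > 30.48, all λₙ > 0.
The n=1 mode decays slowest → dominates as t → ∞.
Asymptotic: T ~ c₁ sin(πx/0.53) e^{-λ₁t} with decay rate λ₁ ≈ 60.873.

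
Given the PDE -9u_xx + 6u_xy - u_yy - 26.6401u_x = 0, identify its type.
The second-order coefficients are A = -9, B = 6, C = -1. Since B² - 4AC = 0 = 0, this is a parabolic PDE.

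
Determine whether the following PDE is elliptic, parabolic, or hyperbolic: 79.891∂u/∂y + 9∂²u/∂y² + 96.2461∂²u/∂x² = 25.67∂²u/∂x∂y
Rewriting in standard form: 96.2461∂²u/∂x² - 25.67∂²u/∂x∂y + 9∂²u/∂y² + 79.891∂u/∂y = 0. Coefficients: A = 96.2461, B = -25.67, C = 9. B² - 4AC = -2805.9107, which is negative, so the equation is elliptic.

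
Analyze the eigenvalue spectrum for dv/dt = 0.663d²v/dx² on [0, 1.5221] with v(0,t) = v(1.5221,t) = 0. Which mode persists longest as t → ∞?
Eigenvalues: λₙ = 0.663n²π²/1.5221².
First three modes:
  n=1: λ₁ = 0.663π²/1.5221² ≈ 2.824
  n=2: λ₂ = 2.652π²/1.5221² ≈ 11.298 (4× faster decay)
  n=3: λ₃ = 5.967π²/1.5221² ≈ 25.42 (9× faster decay)
As t → ∞, higher modes decay exponentially faster. The n=1 mode dominates: v ~ c₁ sin(πx/1.5221) e^{-λ₁t}.
Decay rate: λ₁ = 0.663π²/1.5221² ≈ 2.824.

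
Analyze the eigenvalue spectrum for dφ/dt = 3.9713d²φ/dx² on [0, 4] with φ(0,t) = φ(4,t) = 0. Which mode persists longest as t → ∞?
Eigenvalues: λₙ = 3.9713n²π²/4².
First three modes:
  n=1: λ₁ = 3.9713π²/4² ≈ 2.45
  n=2: λ₂ = 15.8852π²/4² ≈ 9.799 (4× faster decay)
  n=3: λ₃ = 35.7417π²/4² ≈ 22.047 (9× faster decay)
As t → ∞, higher modes decay exponentially faster. The n=1 mode dominates: φ ~ c₁ sin(πx/4) e^{-λ₁t}.
Decay rate: λ₁ = 3.9713π²/4² ≈ 2.45.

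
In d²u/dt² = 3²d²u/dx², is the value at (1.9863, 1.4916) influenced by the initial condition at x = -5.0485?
No. The domain of dependence is [-2.4885, 6.4611], and -5.0485 is outside this interval.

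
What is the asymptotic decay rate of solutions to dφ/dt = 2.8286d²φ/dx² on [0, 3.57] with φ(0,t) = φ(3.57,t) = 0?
Eigenvalues: λₙ = 2.8286n²π²/3.57².
First three modes:
  n=1: λ₁ = 2.8286π²/3.57² ≈ 2.19
  n=2: λ₂ = 11.3144π²/3.57² ≈ 8.762 (4× faster decay)
  n=3: λ₃ = 25.4574π²/3.57² ≈ 19.714 (9× faster decay)
As t → ∞, higher modes decay exponentially faster. The n=1 mode dominates: φ ~ c₁ sin(πx/3.57) e^{-λ₁t}.
Decay rate: λ₁ = 2.8286π²/3.57² ≈ 2.19.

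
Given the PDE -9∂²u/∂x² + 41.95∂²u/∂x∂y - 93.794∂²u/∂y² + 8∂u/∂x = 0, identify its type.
The second-order coefficients are A = -9, B = 41.95, C = -93.794. Since B² - 4AC = -1616.7815 < 0, this is an elliptic PDE.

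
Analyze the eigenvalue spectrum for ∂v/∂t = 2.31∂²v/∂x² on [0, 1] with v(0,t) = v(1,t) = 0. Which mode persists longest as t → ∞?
Eigenvalues: λₙ = 2.31n²π².
First three modes:
  n=1: λ₁ = 2.31π² ≈ 22.799
  n=2: λ₂ = 9.24π² ≈ 91.195 (4× faster decay)
  n=3: λ₃ = 20.79π² ≈ 205.189 (9× faster decay)
As t → ∞, higher modes decay exponentially faster. The n=1 mode dominates: v ~ c₁ sin(πx) e^{-λ₁t}.
Decay rate: λ₁ = 2.31π² ≈ 22.799.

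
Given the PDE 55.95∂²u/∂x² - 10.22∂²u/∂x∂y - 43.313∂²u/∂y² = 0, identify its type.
The second-order coefficients are A = 55.95, B = -10.22, C = -43.313. Since B² - 4AC = 9797.8978 > 0, this is a hyperbolic PDE.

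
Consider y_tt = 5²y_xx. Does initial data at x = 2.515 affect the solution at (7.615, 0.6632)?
No. The domain of dependence is [4.299, 10.931], and 2.515 is outside this interval.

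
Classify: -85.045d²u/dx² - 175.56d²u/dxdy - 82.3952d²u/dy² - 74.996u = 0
Hyperbolic (discriminant = 2792.114464).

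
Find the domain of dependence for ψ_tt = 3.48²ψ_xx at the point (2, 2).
Domain of dependence: [-4.96, 8.96]. Signals travel at speed 3.48, so data within |x - 2| ≤ 3.48·2 = 6.96 can reach the point.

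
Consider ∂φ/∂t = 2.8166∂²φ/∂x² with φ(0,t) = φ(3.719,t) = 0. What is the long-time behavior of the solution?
As t → ∞, φ → 0. Heat diffuses out through both boundaries.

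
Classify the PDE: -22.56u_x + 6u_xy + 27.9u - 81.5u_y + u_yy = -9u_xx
Rewriting in standard form: 9u_xx + 6u_xy + u_yy - 22.56u_x - 81.5u_y + 27.9u = 0. A = 9, B = 6, C = 1. Discriminant B² - 4AC = 0. Since 0 = 0, parabolic.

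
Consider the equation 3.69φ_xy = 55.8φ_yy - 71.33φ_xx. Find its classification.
Rewriting in standard form: 71.33φ_xx + 3.69φ_xy - 55.8φ_yy = 0. Hyperbolic. (A = 71.33, B = 3.69, C = -55.8 gives B² - 4AC = 15934.4721.)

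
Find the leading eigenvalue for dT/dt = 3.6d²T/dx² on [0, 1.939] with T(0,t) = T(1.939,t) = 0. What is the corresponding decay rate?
Eigenvalues: λₙ = 3.6n²π²/1.939².
First three modes:
  n=1: λ₁ = 3.6π²/1.939² ≈ 9.45
  n=2: λ₂ = 14.4π²/1.939² ≈ 37.801 (4× faster decay)
  n=3: λ₃ = 32.4π²/1.939² ≈ 85.053 (9× faster decay)
As t → ∞, higher modes decay exponentially faster. The n=1 mode dominates: T ~ c₁ sin(πx/1.939) e^{-λ₁t}.
Decay rate: λ₁ = 3.6π²/1.939² ≈ 9.45.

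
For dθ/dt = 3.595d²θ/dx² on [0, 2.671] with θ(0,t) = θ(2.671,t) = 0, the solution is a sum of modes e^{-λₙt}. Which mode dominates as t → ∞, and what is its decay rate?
Eigenvalues: λₙ = 3.595n²π²/2.671².
First three modes:
  n=1: λ₁ = 3.595π²/2.671² ≈ 4.973
  n=2: λ₂ = 14.38π²/2.671² ≈ 19.893 (4× faster decay)
  n=3: λ₃ = 32.355π²/2.671² ≈ 44.76 (9× faster decay)
As t → ∞, higher modes decay exponentially faster. The n=1 mode dominates: θ ~ c₁ sin(πx/2.671) e^{-λ₁t}.
Decay rate: λ₁ = 3.595π²/2.671² ≈ 4.973.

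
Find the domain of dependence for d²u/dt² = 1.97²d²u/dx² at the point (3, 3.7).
Domain of dependence: [-4.289, 10.289]. Signals travel at speed 1.97, so data within |x - 3| ≤ 1.97·3.7 = 7.289 can reach the point.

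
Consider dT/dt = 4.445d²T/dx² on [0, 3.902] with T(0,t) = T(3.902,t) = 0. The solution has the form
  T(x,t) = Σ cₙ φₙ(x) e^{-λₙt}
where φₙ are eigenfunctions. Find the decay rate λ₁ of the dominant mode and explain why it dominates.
Eigenvalues: λₙ = 4.445n²π²/3.902².
First three modes:
  n=1: λ₁ = 4.445π²/3.902² ≈ 2.881
  n=2: λ₂ = 17.78π²/3.902² ≈ 11.525 (4× faster decay)
  n=3: λ₃ = 40.005π²/3.902² ≈ 25.932 (9× faster decay)
As t → ∞, higher modes decay exponentially faster. The n=1 mode dominates: T ~ c₁ sin(πx/3.902) e^{-λ₁t}.
Decay rate: λ₁ = 4.445π²/3.902² ≈ 2.881.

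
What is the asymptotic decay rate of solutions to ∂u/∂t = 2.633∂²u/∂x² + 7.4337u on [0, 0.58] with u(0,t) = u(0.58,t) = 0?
Eigenvalues: λₙ = 2.633n²π²/0.58² - 7.4337.
First three modes:
  n=1: λ₁ = 2.633π²/0.58² - 7.4337 ≈ 69.816
  n=2: λ₂ = 10.532π²/0.58² - 7.4337 ≈ 301.564
  n=3: λ₃ = 23.697π²/0.58² - 7.4337 ≈ 687.81
Since 2.633π²/0.58² ≈ 77.249 > 7.4337, all λₙ > 0.
The n=1 mode decays slowest → dominates as t → ∞.
Asymptotic: u ~ c₁ sin(πx/0.58) e^{-λ₁t} with decay rate λ₁ ≈ 69.816.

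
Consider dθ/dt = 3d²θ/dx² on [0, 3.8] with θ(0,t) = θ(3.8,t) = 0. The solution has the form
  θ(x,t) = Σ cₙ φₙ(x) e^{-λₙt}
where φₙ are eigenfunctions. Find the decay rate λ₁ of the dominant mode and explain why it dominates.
Eigenvalues: λₙ = 3n²π²/3.8².
First three modes:
  n=1: λ₁ = 3π²/3.8² ≈ 2.05
  n=2: λ₂ = 12π²/3.8² ≈ 8.202 (4× faster decay)
  n=3: λ₃ = 27π²/3.8² ≈ 18.454 (9× faster decay)
As t → ∞, higher modes decay exponentially faster. The n=1 mode dominates: θ ~ c₁ sin(πx/3.8) e^{-λ₁t}.
Decay rate: λ₁ = 3π²/3.8² ≈ 2.05.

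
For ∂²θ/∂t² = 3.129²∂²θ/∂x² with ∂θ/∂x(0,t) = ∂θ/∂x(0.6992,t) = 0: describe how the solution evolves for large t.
θ oscillates about a mean that drifts linearly in t (generically unbounded; no decay). There is no damping, so the nonconstant modes persist as standing waves (energy conserved, no decay). But with Neumann conditions at both ends the constant mode has eigenvalue 0: the spatial mean M(t) of θ satisfies M'' = 0, so M(t) = M(0) + M'(0)·t. Unless the initial velocity has zero mean (∫θ_t(x,0)dx = 0), the solution grows linearly in t (unbounded, though not exponentially); if it does have zero mean, the solution stays bounded and simply oscillates.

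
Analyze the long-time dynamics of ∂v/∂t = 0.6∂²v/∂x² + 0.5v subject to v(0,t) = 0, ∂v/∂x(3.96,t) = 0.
Long-time behavior: v grows unboundedly. Reaction dominates diffusion (r=0.5 > κπ²/(4L²)≈0.09); solution grows exponentially.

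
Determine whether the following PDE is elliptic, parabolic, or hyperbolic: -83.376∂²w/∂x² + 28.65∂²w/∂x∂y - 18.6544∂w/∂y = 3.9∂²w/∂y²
Rewriting in standard form: -83.376∂²w/∂x² + 28.65∂²w/∂x∂y - 3.9∂²w/∂y² - 18.6544∂w/∂y = 0. Coefficients: A = -83.376, B = 28.65, C = -3.9. B² - 4AC = -479.8431, which is negative, so the equation is elliptic.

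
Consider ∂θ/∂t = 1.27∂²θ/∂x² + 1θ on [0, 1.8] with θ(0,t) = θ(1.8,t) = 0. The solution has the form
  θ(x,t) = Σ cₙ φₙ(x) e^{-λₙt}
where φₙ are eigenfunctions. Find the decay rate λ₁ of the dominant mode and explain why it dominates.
Eigenvalues: λₙ = 1.27n²π²/1.8² - 1.
First three modes:
  n=1: λ₁ = 1.27π²/1.8² - 1 ≈ 2.869
  n=2: λ₂ = 5.08π²/1.8² - 1 ≈ 14.475
  n=3: λ₃ = 11.43π²/1.8² - 1 ≈ 33.818
Since 1.27π²/1.8² ≈ 3.869 > 1, all λₙ > 0.
The n=1 mode decays slowest → dominates as t → ∞.
Asymptotic: θ ~ c₁ sin(πx/1.8) e^{-λ₁t} with decay rate λ₁ ≈ 2.869.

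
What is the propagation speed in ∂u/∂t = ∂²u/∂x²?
Infinite. The heat equation is parabolic, not hyperbolic, so disturbances propagate instantly.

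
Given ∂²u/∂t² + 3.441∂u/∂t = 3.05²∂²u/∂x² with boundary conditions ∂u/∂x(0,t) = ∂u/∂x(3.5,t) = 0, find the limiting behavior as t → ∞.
u → constant (steady state). Damping (γ=3.441) dissipates the nonconstant modes; with Neumann BCs the spatial average obeys M''+γM'=0 and tends to a finite limit.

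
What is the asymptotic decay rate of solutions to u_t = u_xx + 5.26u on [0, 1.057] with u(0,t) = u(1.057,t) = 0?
Eigenvalues: λₙ = n²π²/1.057² - 5.26.
First three modes:
  n=1: λ₁ = π²/1.057² - 5.26 ≈ 3.574
  n=2: λ₂ = 4π²/1.057² - 5.26 ≈ 30.075
  n=3: λ₃ = 9π²/1.057² - 5.26 ≈ 74.245
Since π²/1.057² ≈ 8.834 > 5.26, all λₙ > 0.
The n=1 mode decays slowest → dominates as t → ∞.
Asymptotic: u ~ c₁ sin(πx/1.057) e^{-λ₁t} with decay rate λ₁ ≈ 3.574.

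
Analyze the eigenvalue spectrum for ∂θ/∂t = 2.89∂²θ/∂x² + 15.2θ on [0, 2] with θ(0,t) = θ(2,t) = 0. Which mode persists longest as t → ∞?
Eigenvalues: λₙ = 2.89n²π²/2² - 15.2.
First three modes:
  n=1: λ₁ = 2.89π²/2² - 15.2 ≈ -8.069
  n=2: λ₂ = 11.56π²/2² - 15.2 ≈ 13.323
  n=3: λ₃ = 26.01π²/2² - 15.2 ≈ 48.977
Since 2.89π²/2² ≈ 7.131 < 15.2, λ₁ < 0.
The n=1 mode grows fastest (−λₙ is largest for n=1) → dominates.
Asymptotic: θ ~ c₁ sin(πx/2) e^{8.069t} (exponential growth at rate −λ₁ ≈ 8.069).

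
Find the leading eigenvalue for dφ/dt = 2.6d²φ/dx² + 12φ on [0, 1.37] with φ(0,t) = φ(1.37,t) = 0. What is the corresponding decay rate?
Eigenvalues: λₙ = 2.6n²π²/1.37² - 12.
First three modes:
  n=1: λ₁ = 2.6π²/1.37² - 12 ≈ 1.672
  n=2: λ₂ = 10.4π²/1.37² - 12 ≈ 42.688
  n=3: λ₃ = 23.4π²/1.37² - 12 ≈ 111.048
Since 2.6π²/1.37² ≈ 13.672 > 12, all λₙ > 0.
The n=1 mode decays slowest → dominates as t → ∞.
Asymptotic: φ ~ c₁ sin(πx/1.37) e^{-λ₁t} with decay rate λ₁ ≈ 1.672.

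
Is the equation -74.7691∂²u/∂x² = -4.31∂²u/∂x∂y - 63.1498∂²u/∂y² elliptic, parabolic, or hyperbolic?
Rewriting in standard form: -74.7691∂²u/∂x² + 4.31∂²u/∂x∂y + 63.1498∂²u/∂y² = 0. Computing B² - 4AC with A = -74.7691, B = 4.31, C = 63.1498: discriminant = 18905.19094472 (positive). Answer: hyperbolic.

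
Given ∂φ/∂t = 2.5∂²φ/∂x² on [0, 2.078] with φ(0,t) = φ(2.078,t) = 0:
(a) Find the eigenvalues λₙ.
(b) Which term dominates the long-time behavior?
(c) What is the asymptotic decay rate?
Eigenvalues: λₙ = 2.5n²π²/2.078².
First three modes:
  n=1: λ₁ = 2.5π²/2.078² ≈ 5.714
  n=2: λ₂ = 10π²/2.078² ≈ 22.856 (4× faster decay)
  n=3: λ₃ = 22.5π²/2.078² ≈ 51.427 (9× faster decay)
As t → ∞, higher modes decay exponentially faster. The n=1 mode dominates: φ ~ c₁ sin(πx/2.078) e^{-λ₁t}.
Decay rate: λ₁ = 2.5π²/2.078² ≈ 5.714.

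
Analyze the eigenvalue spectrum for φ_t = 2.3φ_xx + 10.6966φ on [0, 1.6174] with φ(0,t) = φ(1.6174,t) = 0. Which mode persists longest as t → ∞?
Eigenvalues: λₙ = 2.3n²π²/1.6174² - 10.6966.
First three modes:
  n=1: λ₁ = 2.3π²/1.6174² - 10.6966 ≈ -2.019
  n=2: λ₂ = 9.2π²/1.6174² - 10.6966 ≈ 24.013
  n=3: λ₃ = 20.7π²/1.6174² - 10.6966 ≈ 67.401
Since 2.3π²/1.6174² ≈ 8.677 < 10.6966, λ₁ < 0.
The n=1 mode grows fastest (−λₙ is largest for n=1) → dominates.
Asymptotic: φ ~ c₁ sin(πx/1.6174) e^{2.019t} (exponential growth at rate −λ₁ ≈ 2.019).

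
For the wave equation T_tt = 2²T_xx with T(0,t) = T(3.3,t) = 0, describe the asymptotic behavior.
T oscillates (no decay). Energy is conserved; the solution oscillates indefinitely as standing waves.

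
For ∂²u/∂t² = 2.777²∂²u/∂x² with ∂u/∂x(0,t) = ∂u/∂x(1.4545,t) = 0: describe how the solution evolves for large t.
u oscillates about a mean that drifts linearly in t (generically unbounded; no decay). There is no damping, so the nonconstant modes persist as standing waves (energy conserved, no decay). But with Neumann conditions at both ends the constant mode has eigenvalue 0: the spatial mean M(t) of u satisfies M'' = 0, so M(t) = M(0) + M'(0)·t. Unless the initial velocity has zero mean (∫u_t(x,0)dx = 0), the solution grows linearly in t (unbounded, though not exponentially); if it does have zero mean, the solution stays bounded and simply oscillates.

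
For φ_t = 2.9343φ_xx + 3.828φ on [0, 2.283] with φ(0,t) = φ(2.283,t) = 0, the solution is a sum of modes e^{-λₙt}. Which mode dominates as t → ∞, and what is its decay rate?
Eigenvalues: λₙ = 2.9343n²π²/2.283² - 3.828.
First three modes:
  n=1: λ₁ = 2.9343π²/2.283² - 3.828 ≈ 1.728
  n=2: λ₂ = 11.7372π²/2.283² - 3.828 ≈ 18.398
  n=3: λ₃ = 26.4087π²/2.283² - 3.828 ≈ 46.179
Since 2.9343π²/2.283² ≈ 5.556 > 3.828, all λₙ > 0.
The n=1 mode decays slowest → dominates as t → ∞.
Asymptotic: φ ~ c₁ sin(πx/2.283) e^{-λ₁t} with decay rate λ₁ ≈ 1.728.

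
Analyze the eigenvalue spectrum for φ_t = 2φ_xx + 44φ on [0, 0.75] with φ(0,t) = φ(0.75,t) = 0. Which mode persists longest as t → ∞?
Eigenvalues: λₙ = 2n²π²/0.75² - 44.
First three modes:
  n=1: λ₁ = 2π²/0.75² - 44 ≈ -8.908
  n=2: λ₂ = 8π²/0.75² - 44 ≈ 96.368
  n=3: λ₃ = 18π²/0.75² - 44 ≈ 271.827
Since 2π²/0.75² ≈ 35.092 < 44, λ₁ < 0.
The n=1 mode grows fastest (−λₙ is largest for n=1) → dominates.
Asymptotic: φ ~ c₁ sin(πx/0.75) e^{8.908t} (exponential growth at rate −λ₁ ≈ 8.908).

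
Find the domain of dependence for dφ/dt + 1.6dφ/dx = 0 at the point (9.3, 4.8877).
A single point: x = 1.47968. The characteristic through (9.3, 4.8877) is x - 1.6t = const, so x = 9.3 - 1.6·4.8877 = 1.47968.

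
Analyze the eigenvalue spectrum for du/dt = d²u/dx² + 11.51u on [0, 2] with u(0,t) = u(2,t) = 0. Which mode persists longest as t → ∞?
Eigenvalues: λₙ = n²π²/2² - 11.51.
First three modes:
  n=1: λ₁ = π²/2² - 11.51 ≈ -9.043
  n=2: λ₂ = 4π²/2² - 11.51 ≈ -1.64
  n=3: λ₃ = 9π²/2² - 11.51 ≈ 10.697
Since π²/2² ≈ 2.467 < 11.51, λ₁ < 0.
The n=1 mode grows fastest (−λₙ is largest for n=1) → dominates.
Asymptotic: u ~ c₁ sin(πx/2) e^{9.043t} (exponential growth at rate −λ₁ ≈ 9.043).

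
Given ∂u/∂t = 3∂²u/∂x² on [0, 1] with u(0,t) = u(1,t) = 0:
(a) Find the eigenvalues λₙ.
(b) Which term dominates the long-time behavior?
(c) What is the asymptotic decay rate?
Eigenvalues: λₙ = 3n²π².
First three modes:
  n=1: λ₁ = 3π² ≈ 29.609
  n=2: λ₂ = 12π² ≈ 118.435 (4× faster decay)
  n=3: λ₃ = 27π² ≈ 266.479 (9× faster decay)
As t → ∞, higher modes decay exponentially faster. The n=1 mode dominates: u ~ c₁ sin(πx) e^{-λ₁t}.
Decay rate: λ₁ = 3π² ≈ 29.609.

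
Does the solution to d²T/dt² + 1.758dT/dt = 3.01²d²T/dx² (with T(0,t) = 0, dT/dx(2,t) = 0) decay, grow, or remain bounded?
T → 0. Damping (γ=1.758) dissipates energy; oscillations decay exponentially.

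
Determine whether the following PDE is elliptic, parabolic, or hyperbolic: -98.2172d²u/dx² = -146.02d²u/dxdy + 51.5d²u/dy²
Rewriting in standard form: -98.2172d²u/dx² + 146.02d²u/dxdy - 51.5d²u/dy² = 0. Coefficients: A = -98.2172, B = 146.02, C = -51.5. B² - 4AC = 1089.0972, which is positive, so the equation is hyperbolic.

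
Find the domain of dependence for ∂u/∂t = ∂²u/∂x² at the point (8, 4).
The entire real line. The heat equation has infinite propagation speed: any initial disturbance instantly affects all points (though exponentially small far away).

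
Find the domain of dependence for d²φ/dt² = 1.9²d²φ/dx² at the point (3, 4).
Domain of dependence: [-4.6, 10.6]. Signals travel at speed 1.9, so data within |x - 3| ≤ 1.9·4 = 7.6 can reach the point.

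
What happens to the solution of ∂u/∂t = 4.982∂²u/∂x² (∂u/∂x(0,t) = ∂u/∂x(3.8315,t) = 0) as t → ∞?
u → constant (steady state). Heat is conserved (no flux at boundaries); solution approaches the spatial average.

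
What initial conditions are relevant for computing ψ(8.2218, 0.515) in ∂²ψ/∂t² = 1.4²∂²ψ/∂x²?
Domain of dependence: [7.5008, 8.9428]. Signals travel at speed 1.4, so data within |x - 8.2218| ≤ 1.4·0.515 = 0.721 can reach the point.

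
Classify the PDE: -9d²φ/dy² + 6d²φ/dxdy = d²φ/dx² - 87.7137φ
Rewriting in standard form: -d²φ/dx² + 6d²φ/dxdy - 9d²φ/dy² + 87.7137φ = 0. A = -1, B = 6, C = -9. Discriminant B² - 4AC = 0. Since 0 = 0, parabolic.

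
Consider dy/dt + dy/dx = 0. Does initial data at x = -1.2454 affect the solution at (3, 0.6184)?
No. Only data at x = 2.3816 affects (3, 0.6184). Advection has one-way propagation along characteristics.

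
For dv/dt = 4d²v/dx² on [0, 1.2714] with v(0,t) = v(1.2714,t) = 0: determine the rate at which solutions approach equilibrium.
Eigenvalues: λₙ = 4n²π²/1.2714².
First three modes:
  n=1: λ₁ = 4π²/1.2714² ≈ 24.423
  n=2: λ₂ = 16π²/1.2714² ≈ 97.691 (4× faster decay)
  n=3: λ₃ = 36π²/1.2714² ≈ 219.805 (9× faster decay)
As t → ∞, higher modes decay exponentially faster. The n=1 mode dominates: v ~ c₁ sin(πx/1.2714) e^{-λ₁t}.
Decay rate: λ₁ = 4π²/1.2714² ≈ 24.423.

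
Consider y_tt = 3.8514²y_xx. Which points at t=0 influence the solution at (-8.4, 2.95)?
Domain of dependence: [-19.76163, 2.96163]. Signals travel at speed 3.8514, so data within |x - -8.4| ≤ 3.8514·2.95 = 11.36163 can reach the point.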